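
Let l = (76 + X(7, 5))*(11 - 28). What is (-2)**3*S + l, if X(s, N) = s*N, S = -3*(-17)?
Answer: -2295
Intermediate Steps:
S = 51
X(s, N) = N*s
l = -1887 (l = (76 + 5*7)*(11 - 28) = (76 + 35)*(-17) = 111*(-17) = -1887)
(-2)**3*S + l = (-2)**3*51 - 1887 = -8*51 - 1887 = -408 - 1887 = -2295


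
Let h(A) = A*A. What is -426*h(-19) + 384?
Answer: -153402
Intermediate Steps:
h(A) = A**2
-426*h(-19) + 384 = -426*(-19)**2 + 384 = -426*361 + 384 = -153786 + 384 = -153402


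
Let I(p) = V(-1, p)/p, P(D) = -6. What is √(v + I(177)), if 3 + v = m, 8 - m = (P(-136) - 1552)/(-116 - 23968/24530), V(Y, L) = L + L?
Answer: I*√3251730927162/717362 ≈ 2.5137*I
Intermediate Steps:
V(Y, L) = 2*L
m = -3815539/717362 (m = 8 - (-6 - 1552)/(-116 - 23968/24530) = 8 - (-1558)/(-116 - 23968*1/24530) = 8 - (-1558)/(-116 - 11984/12265) = 8 - (-1558)/(-1434724/12265) = 8 - (-1558)*(-12265)/1434724 = 8 - 1*9554435/717362 = 8 - 9554435/717362 = -3815539/717362 ≈ -5.3188)
v = -5967625/717362 (v = -3 - 3815539/717362 = -5967625/717362 ≈ -8.3188)
I(p) = 2 (I(p) = (2*p)/p = 2)
√(v + I(177)) = √(-5967625/717362 + 2) = √(-4532901/717362) = I*√3251730927162/717362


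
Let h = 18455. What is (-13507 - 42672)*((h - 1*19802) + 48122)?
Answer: -2627772725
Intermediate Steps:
(-13507 - 42672)*((h - 1*19802) + 48122) = (-13507 - 42672)*((18455 - 1*19802) + 48122) = -56179*((18455 - 19802) + 48122) = -56179*(-1347 + 48122) = -56179*46775 = -2627772725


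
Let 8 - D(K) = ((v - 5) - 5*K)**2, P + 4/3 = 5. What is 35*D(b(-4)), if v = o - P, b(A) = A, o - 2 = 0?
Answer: -53480/9 ≈ -5942.2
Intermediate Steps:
P = 11/3 (P = -4/3 + 5 = 11/3 ≈ 3.6667)
o = 2 (o = 2 + 0 = 2)
v = -5/3 (v = 2 - 1*11/3 = 2 - 11/3 = -5/3 ≈ -1.6667)
D(K) = 8 - (-20/3 - 5*K)**2 (D(K) = 8 - ((-5/3 - 5) - 5*K)**2 = 8 - (-20/3 - 5*K)**2)
35*D(b(-4)) = 35*(8 - 25*(4 + 3*(-4))**2/9) = 35*(8 - 25*(4 - 12)**2/9) = 35*(8 - 25/9*(-8)**2) = 35*(8 - 25/9*64) = 35*(8 - 1600/9) = 35*(-1528/9) = -53480/9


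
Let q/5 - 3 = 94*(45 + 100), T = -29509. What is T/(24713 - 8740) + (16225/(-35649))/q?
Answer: -14341508959238/7762922995941 ≈ -1.8474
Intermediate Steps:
q = 68165 (q = 15 + 5*(94*(45 + 100)) = 15 + 5*(94*145) = 15 + 5*13630 = 15 + 68150 = 68165)
T/(24713 - 8740) + (16225/(-35649))/q = -29509/(24713 - 8740) + (16225/(-35649))/68165 = -29509/15973 + (16225*(-1/35649))*(1/68165) = -29509*1/15973 - 16225/35649*1/68165 = -29509/15973 - 3245/486002817 = -14341508959238/7762922995941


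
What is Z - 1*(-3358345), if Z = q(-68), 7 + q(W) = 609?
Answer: 3358947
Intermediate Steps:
q(W) = 602 (q(W) = -7 + 609 = 602)
Z = 602
Z - 1*(-3358345) = 602 - 1*(-3358345) = 602 + 3358345 = 3358947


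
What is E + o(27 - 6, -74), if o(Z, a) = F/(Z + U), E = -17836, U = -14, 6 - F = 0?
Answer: -124846/7 ≈ -17835.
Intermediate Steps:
F = 6 (F = 6 - 1*0 = 6 + 0 = 6)
o(Z, a) = 6/(-14 + Z) (o(Z, a) = 6/(Z - 14) = 6/(-14 + Z))
E + o(27 - 6, -74) = -17836 + 6/(-14 + (27 - 6)) = -17836 + 6/(-14 + 21) = -17836 + 6/7 = -124846/7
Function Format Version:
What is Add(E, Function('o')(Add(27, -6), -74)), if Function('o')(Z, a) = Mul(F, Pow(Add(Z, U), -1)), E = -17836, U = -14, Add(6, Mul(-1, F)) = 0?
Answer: Rational(-124846, 7) ≈ -17835.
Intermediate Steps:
F = 6 (F = Add(6, Mul(-1, 0)) = Add(6, 0) = 6)
Function('o')(Z, a) = Mul(6, Pow(Add(-14, Z), -1)) (Function('o')(Z, a) = Mul(6, Pow(Add(Z, -14), -1)) = Mul(6, Pow(Add(-14, Z), -1)))
Add(E, Function('o')(Add(27, -6), -74)) = Add(-17836, Mul(6, Pow(Add(-14, Add(27, -6)), -1))) = Add(-17836, Mul(6, Pow(Add(-14, 21), -1))) = Add(-17836, Mul(6, Pow(7, -1))) = Add(-17836, Mul(6, Rational(1, 7))) = Add(-17836, Rational(6, 7)) = Rational(-124846, 7)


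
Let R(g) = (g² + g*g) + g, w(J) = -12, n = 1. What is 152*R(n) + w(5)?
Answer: 444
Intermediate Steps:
R(g) = g + 2*g² (R(g) = (g² + g²) + g = 2*g² + g = g + 2*g²)
152*R(n) + w(5) = 152*(1*(1 + 2*1)) - 12 = 152*(1*(1 + 2)) - 12 = 152*(1*3) - 12 = 152*3 - 12 = 456 - 12 = 444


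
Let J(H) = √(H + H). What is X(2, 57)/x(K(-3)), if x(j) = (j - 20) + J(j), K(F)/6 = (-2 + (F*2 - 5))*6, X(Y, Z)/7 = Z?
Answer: -24339/29885 - 1197*I*√26/119540 ≈ -0.81442 - 0.051058*I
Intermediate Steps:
X(Y, Z) = 7*Z
J(H) = √2*√H (J(H) = √(2*H) = √2*√H)
K(F) = -252 + 72*F (K(F) = 6*((-2 + (F*2 - 5))*6) = 6*((-2 + (2*F - 5))*6) = 6*((-2 + (-5 + 2*F))*6) = 6*((-7 + 2*F)*6) = 6*(-42 + 12*F) = -252 + 72*F)
x(j) = -20 + j + √2*√j (x(j) = (j - 20) + √2*√j = (-20 + j) + √2*√j = -20 + j + √2*√j)
X(2, 57)/x(K(-3)) = (7*57)/(-20 + (-252 + 72*(-3)) + √2*√(-252 + 72*(-3))) = 399/(-20 + (-252 - 216) + √2*√(-252 - 216)) = 399/(-20 - 468 + √2*√(-468)) = 399/(-20 - 468 + √2*(6*I*√13)) = 399/(-20 - 468 + 6*I*√26) = 399/(-488 + 6*I*√26)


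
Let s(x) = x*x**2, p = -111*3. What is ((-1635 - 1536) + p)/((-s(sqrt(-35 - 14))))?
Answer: 3504*I/343 ≈ 10.216*I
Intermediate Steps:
p = -333
s(x) = x**3
((-1635 - 1536) + p)/((-s(sqrt(-35 - 14)))) = ((-1635 - 1536) - 333)/((-(sqrt(-35 - 14))**3)) = (-3171 - 333)/((-(sqrt(-49))**3)) = -3504*(-I/343) = -(-3504)*I/343 = 3504*I/343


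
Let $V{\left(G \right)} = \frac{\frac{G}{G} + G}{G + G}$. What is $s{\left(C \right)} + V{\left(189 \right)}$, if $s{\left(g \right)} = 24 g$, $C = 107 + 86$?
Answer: $\frac{875543}{189} \approx 4632.5$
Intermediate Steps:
$V{\left(G \right)} = \frac{1 + G}{2 G}$
$C = 193$
$s{\left(C \right)} + V{\left(189 \right)} = 24 \cdot 193 + \frac{1 + 189}{2 \cdot 189} = 4632 + \frac{1}{2} \cdot \frac{1}{189} \cdot 190 = 4632 + \frac{95}{189} = \frac{875543}{189}$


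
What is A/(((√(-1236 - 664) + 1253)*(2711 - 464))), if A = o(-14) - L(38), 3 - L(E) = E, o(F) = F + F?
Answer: 1253/504582789 - 10*I*√19/504582789 ≈ 2.4832e-6 - 8.6386e-8*I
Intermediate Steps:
o(F) = 2*F
L(E) = 3 - E
A = 7 (A = 2*(-14) - (3 - 1*38) = -28 - (3 - 38) = -28 - 1*(-35) = -28 + 35 = 7)
A/(((√(-1236 - 664) + 1253)*(2711 - 464))) = 7/(((√(-1236 - 664) + 1253)*(2711 - 464))) = 7/(((√(-1900) + 1253)*2247)) = 7/(((10*I*√19 + 1253)*2247)) = 7/(((1253 + 10*I*√19)*2247)) = 7/(2815491 + 22470*I*√19)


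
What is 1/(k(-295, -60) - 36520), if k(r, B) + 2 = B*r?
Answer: -1/18822 ≈ -5.3129e-5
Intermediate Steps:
k(r, B) = -2 + B*r
1/(k(-295, -60) - 36520) = 1/((-2 - 60*(-295)) - 36520) = 1/((-2 + 17700) - 36520) = 1/(17698 - 36520) = 1/(-18822) = -1/18822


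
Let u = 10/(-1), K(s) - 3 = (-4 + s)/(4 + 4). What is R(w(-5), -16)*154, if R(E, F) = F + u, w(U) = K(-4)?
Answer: -4004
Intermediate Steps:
K(s) = 5/2 + s/8 (K(s) = 3 + (-4 + s)/(4 + 4) = 3 + (-4 + s)/8 = 3 + (-4 + s)*(⅛) = 3 + (-½ + s/8) = 5/2 + s/8)
u = -10 (u = 10*(-1) = -10)
w(U) = 2 (w(U) = 5/2 + (⅛)*(-4) = 5/2 - ½ = 2)
R(E, F) = -10 + F (R(E, F) = F - 10 = -10 + F)
R(w(-5), -16)*154 = (-10 - 16)*154 = -26*154 = -4004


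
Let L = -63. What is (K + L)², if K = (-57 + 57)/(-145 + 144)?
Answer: 3969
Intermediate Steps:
K = 0 (K = 0/(-1) = 0*(-1) = 0)
(K + L)² = (0 - 63)² = (-63)² = 3969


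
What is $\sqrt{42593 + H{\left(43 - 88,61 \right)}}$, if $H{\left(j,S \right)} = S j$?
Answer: $2 \sqrt{9962} \approx 199.62$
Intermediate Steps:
$\sqrt{42593 + H{\left(43 - 88,61 \right)}} = \sqrt{42593 + 61 \left(43 - 88\right)} = \sqrt{42593 + 61 \left(-45\right)} = \sqrt{42593 - 2745} = \sqrt{39848} = 2 \sqrt{9962}$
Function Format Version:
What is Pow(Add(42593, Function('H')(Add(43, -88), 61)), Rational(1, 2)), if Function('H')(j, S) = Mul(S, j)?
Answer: Mul(2, Pow(9962, Rational(1, 2))) ≈ 199.62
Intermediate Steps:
Pow(Add(42593, Function('H')(Add(43, -88), 61)), Rational(1, 2)) = Pow(Add(42593, Mul(61, Add(43, -88))), Rational(1, 2)) = Pow(Add(42593, Mul(61, -45)), Rational(1, 2)) = Pow(Add(42593, -2745), Rational(1, 2)) = Pow(39848, Rational(1, 2)) = Mul(2, Pow(9962, Rational(1, 2)))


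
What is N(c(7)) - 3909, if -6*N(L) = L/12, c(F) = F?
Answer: -281455/72 ≈ -3909.1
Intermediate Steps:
N(L) = -L/72 (N(L) = -L/(6*12) = -L/72)
N(c(7)) - 3909 = -1/72*7 - 3909 = -7/72 - 3909 = -281455/72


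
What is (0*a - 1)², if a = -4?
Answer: 1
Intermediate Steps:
(0*a - 1)² = (0*(-4) - 1)² = (0 - 1)² = (-1)² = 1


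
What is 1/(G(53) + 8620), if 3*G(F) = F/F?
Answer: 3/25861 ≈ 0.00011600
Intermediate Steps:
G(F) = ⅓ (G(F) = (F/F)/3 = (⅓)*1 = ⅓)
1/(G(53) + 8620) = 1/(⅓ + 8620) = 1/(25861/3) = 3/25861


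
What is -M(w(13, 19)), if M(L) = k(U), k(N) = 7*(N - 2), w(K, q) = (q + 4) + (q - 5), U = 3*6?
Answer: -112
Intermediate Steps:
U = 18
w(K, q) = -1 + 2*q (w(K, q) = (4 + q) + (-5 + q) = -1 + 2*q)
k(N) = -14 + 7*N (k(N) = 7*(-2 + N) = -14 + 7*N)
M(L) = 112 (M(L) = -14 + 7*18 = -14 + 126 = 112)
-M(w(13, 19)) = -1*112 = -112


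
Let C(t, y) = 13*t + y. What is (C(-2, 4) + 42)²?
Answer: 400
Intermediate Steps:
C(t, y) = y + 13*t
(C(-2, 4) + 42)² = ((4 + 13*(-2)) + 42)² = ((4 - 26) + 42)² = (-22 + 42)² = 20² = 400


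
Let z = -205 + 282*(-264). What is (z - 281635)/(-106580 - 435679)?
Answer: 356288/542259 ≈ 0.65704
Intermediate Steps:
z = -74653 (z = -205 - 74448 = -74653)
(z - 281635)/(-106580 - 435679) = (-74653 - 281635)/(-106580 - 435679) = -356288/(-542259) = -356288*(-1/542259) = 356288/542259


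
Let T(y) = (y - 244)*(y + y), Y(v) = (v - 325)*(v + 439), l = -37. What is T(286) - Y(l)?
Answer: 169548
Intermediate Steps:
Y(v) = (-325 + v)*(439 + v)
T(y) = 2*y*(-244 + y) (T(y) = (-244 + y)*(2*y) = 2*y*(-244 + y))
T(286) - Y(l) = 2*286*(-244 + 286) - (-142675 + (-37)² + 114*(-37)) = 2*286*42 - (-142675 + 1369 - 4218) = 24024 - 1*(-145524) = 24024 + 145524 = 169548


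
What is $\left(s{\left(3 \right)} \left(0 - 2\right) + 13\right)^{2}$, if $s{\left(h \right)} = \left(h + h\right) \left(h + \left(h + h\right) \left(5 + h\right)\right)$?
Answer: $358801$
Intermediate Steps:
$s{\left(h \right)} = 2 h \left(h + 2 h \left(5 + h\right)\right)$
$\left(s{\left(3 \right)} \left(0 - 2\right) + 13\right)^{2} = \left(3^{2} \left(22 + 4 \cdot 3\right) \left(0 - 2\right) + 13\right)^{2} = \left(9 \left(22 + 12\right) \left(-2\right) + 13\right)^{2} = \left(9 \cdot 34 \left(-2\right) + 13\right)^{2} = \left(306 \left(-2\right) + 13\right)^{2} = \left(-612 + 13\right)^{2} = \left(-599\right)^{2} = 358801$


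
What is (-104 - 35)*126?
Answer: -17514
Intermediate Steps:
(-104 - 35)*126 = -139*126 = -17514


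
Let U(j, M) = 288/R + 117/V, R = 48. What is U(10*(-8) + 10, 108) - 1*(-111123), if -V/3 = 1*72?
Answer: 2667083/24 ≈ 1.1113e+5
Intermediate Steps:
V = -216 (V = -3*72 = -216)
U(j, M) = 131/24 (U(j, M) = 288/48 + 117/(-216) = 288*(1/48) + 117*(-1/216) = 6 - 13/24 = 131/24)
U(10*(-8) + 10, 108) - 1*(-111123) = 131/24 - 1*(-111123) = 131/24 + 111123 = 2667083/24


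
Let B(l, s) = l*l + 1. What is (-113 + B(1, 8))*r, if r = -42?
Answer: 4662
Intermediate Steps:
B(l, s) = 1 + l² (B(l, s) = l² + 1 = 1 + l²)
(-113 + B(1, 8))*r = (-113 + (1 + 1²))*(-42) = (-113 + (1 + 1))*(-42) = (-113 + 2)*(-42) = -111*(-42) = 4662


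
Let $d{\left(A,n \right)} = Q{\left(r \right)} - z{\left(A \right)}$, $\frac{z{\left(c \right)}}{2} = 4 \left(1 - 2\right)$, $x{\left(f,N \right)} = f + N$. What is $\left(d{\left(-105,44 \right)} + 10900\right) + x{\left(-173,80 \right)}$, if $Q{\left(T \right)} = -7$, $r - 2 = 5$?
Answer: $10808$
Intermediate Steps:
$r = 7$ ($r = 2 + 5 = 7$)
$x{\left(f,N \right)} = N + f$
$z{\left(c \right)} = -8$ ($z{\left(c \right)} = 2 \cdot 4 \left(1 - 2\right) = 2 \cdot 4 \left(-1\right) = 2 \left(-4\right) = -8$)
$d{\left(A,n \right)} = 1$ ($d{\left(A,n \right)} = -7 - -8 = -7 + 8 = 1$)
$\left(d{\left(-105,44 \right)} + 10900\right) + x{\left(-173,80 \right)} = \left(1 + 10900\right) + \left(80 - 173\right) = 10901 - 93 = 10808$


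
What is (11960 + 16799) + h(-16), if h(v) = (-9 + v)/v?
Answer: 460169/16 ≈ 28761.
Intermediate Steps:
h(v) = (-9 + v)/v
(11960 + 16799) + h(-16) = (11960 + 16799) + (-9 - 16)/(-16) = 28759 - 1/16*(-25) = 28759 + 25/16 = 460169/16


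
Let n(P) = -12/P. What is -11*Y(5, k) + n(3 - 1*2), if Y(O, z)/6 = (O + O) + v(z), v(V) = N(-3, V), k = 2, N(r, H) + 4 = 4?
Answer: -672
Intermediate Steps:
N(r, H) = 0 (N(r, H) = -4 + 4 = 0)
v(V) = 0
Y(O, z) = 12*O (Y(O, z) = 6*((O + O) + 0) = 6*(2*O + 0) = 6*(2*O) = 12*O)
-11*Y(5, k) + n(3 - 1*2) = -132*5 - 12/(3 - 1*2) = -11*60 - 12/(3 - 2) = -660 - 12/1 = -660 - 12*1 = -660 - 12 = -672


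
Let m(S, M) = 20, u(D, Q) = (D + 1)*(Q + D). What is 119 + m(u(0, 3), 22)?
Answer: 139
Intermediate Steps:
u(D, Q) = (1 + D)*(D + Q)
119 + m(u(0, 3), 22) = 119 + 20 = 139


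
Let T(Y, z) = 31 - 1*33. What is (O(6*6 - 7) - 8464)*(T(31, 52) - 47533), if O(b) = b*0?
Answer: 402336240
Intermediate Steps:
T(Y, z) = -2 (T(Y, z) = 31 - 33 = -2)
O(b) = 0
(O(6*6 - 7) - 8464)*(T(31, 52) - 47533) = (0 - 8464)*(-2 - 47533) = -8464*(-47535) = 402336240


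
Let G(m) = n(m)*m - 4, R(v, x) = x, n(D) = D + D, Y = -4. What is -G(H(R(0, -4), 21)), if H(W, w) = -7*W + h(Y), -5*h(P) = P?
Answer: -41372/25 ≈ -1654.9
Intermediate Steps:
n(D) = 2*D
h(P) = -P/5
H(W, w) = 4/5 - 7*W (H(W, w) = -7*W - 1/5*(-4) = -7*W + 4/5 = 4/5 - 7*W)
G(m) = -4 + 2*m**2 (G(m) = (2*m)*m - 4 = 2*m**2 - 4 = -4 + 2*m**2)
-G(H(R(0, -4), 21)) = -(-4 + 2*(4/5 - 7*(-4))**2) = -(-4 + 2*(4/5 + 28)**2) = -(-4 + 2*(144/5)**2) = -(-4 + 2*(20736/25)) = -(-4 + 41472/25) = -1*41372/25 = -41372/25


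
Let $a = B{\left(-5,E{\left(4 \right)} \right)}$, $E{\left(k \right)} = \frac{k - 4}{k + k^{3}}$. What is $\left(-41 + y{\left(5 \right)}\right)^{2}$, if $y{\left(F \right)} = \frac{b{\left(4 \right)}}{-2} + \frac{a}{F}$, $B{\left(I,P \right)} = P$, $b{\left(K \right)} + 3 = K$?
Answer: $\frac{6889}{4} \approx 1722.3$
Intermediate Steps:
$E{\left(k \right)} = \frac{-4 + k}{k + k^{3}}$
$b{\left(K \right)} = -3 + K$
$a = 0$ ($a = \frac{-4 + 4}{4 + 4^{3}} = \frac{1}{4 + 64} \cdot 0 = \frac{1}{68} \cdot 0 = 0$)
$y{\left(F \right)} = - \frac{1}{2}$ ($y{\left(F \right)} = \frac{-3 + 4}{-2} + \frac{0}{F} = 1 \left(- \frac{1}{2}\right) + 0 = - \frac{1}{2} + 0 = - \frac{1}{2}$)
$\left(-41 + y{\left(5 \right)}\right)^{2} = \left(-41 - \frac{1}{2}\right)^{2} = \left(- \frac{83}{2}\right)^{2} = \frac{6889}{4}$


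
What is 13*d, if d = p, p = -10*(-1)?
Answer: 130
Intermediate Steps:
p = 10
d = 10
13*d = 13*10 = 130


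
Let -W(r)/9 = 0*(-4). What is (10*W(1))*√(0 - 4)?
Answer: 0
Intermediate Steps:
W(r) = 0 (W(r) = -0*(-4) = -9*0 = 0)
(10*W(1))*√(0 - 4) = (10*0)*√(0 - 4) = 0*√(-4) = 0*(2*I) = 0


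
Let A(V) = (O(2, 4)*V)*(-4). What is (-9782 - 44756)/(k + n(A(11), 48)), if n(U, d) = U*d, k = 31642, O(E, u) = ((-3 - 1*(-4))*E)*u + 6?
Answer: -27269/1037 ≈ -26.296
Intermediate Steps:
O(E, u) = 6 + E*u (O(E, u) = ((-3 + 4)*E)*u + 6 = (1*E)*u + 6 = E*u + 6 = 6 + E*u)
A(V) = -56*V (A(V) = ((6 + 2*4)*V)*(-4) = ((6 + 8)*V)*(-4) = (14*V)*(-4) = -56*V)
(-9782 - 44756)/(k + n(A(11), 48)) = (-9782 - 44756)/(31642 - 56*11*48) = -54538/(31642 - 616*48) = -54538/(31642 - 29568) = -54538/2074 = -54538*1/2074 = -27269/1037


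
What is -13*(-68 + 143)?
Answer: -975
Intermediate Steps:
-13*(-68 + 143) = -13*75 = -975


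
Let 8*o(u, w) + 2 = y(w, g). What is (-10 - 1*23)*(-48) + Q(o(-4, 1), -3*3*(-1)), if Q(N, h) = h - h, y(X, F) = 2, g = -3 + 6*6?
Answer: 1584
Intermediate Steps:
g = 33 (g = -3 + 36 = 33)
o(u, w) = 0 (o(u, w) = -¼ + (⅛)*2 = -¼ + ¼ = 0)
Q(N, h) = 0
(-10 - 1*23)*(-48) + Q(o(-4, 1), -3*3*(-1)) = (-10 - 1*23)*(-48) + 0 = (-10 - 23)*(-48) + 0 = -33*(-48) + 0 = 1584 + 0 = 1584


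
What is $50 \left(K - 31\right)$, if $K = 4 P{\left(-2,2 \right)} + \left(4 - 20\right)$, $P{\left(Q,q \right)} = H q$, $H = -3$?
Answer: $-3550$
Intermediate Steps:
$P{\left(Q,q \right)} = - 3 q$
$K = -40$ ($K = 4 \left(\left(-3\right) 2\right) + \left(4 - 20\right) = 4 \left(-6\right) + \left(4 - 20\right) = -24 - 16 = -40$)
$50 \left(K - 31\right) = 50 \left(-40 - 31\right) = 50 \left(-71\right) = -3550$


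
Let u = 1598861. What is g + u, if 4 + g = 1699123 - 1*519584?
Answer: 2778396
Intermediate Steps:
g = 1179535 (g = -4 + (1699123 - 1*519584) = -4 + (1699123 - 519584) = -4 + 1179539 = 1179535)
g + u = 1179535 + 1598861 = 2778396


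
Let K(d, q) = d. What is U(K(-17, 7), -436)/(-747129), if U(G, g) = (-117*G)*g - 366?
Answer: 289190/249043 ≈ 1.1612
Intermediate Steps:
U(G, g) = -366 - 117*G*g (U(G, g) = -117*G*g - 366 = -366 - 117*G*g)
U(K(-17, 7), -436)/(-747129) = (-366 - 117*(-17)*(-436))/(-747129) = (-366 - 867204)*(-1/747129) = -867570*(-1/747129) = 289190/249043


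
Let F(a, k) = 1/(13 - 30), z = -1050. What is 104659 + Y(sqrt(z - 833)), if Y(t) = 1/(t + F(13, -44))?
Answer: (104642*I + 1779203*sqrt(1883))/(I + 17*sqrt(1883)) ≈ 1.0466e+5 - 0.023045*I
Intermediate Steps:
F(a, k) = -1/17 (F(a, k) = 1/(-17) = -1/17)
Y(t) = 1/(-1/17 + t) (Y(t) = 1/(t - 1/17) = 1/(-1/17 + t))
104659 + Y(sqrt(z - 833)) = 104659 + 17/(-1 + 17*sqrt(-1050 - 833)) = 104659 + 17/(-1 + 17*sqrt(-1883)) = 104659 + 17/(-1 + 17*(I*sqrt(1883))) = 104659 + 17/(-1 + 17*I*sqrt(1883))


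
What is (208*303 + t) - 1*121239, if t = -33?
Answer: -58248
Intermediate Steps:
(208*303 + t) - 1*121239 = (208*303 - 33) - 1*121239 = (63024 - 33) - 121239 = 62991 - 121239 = -58248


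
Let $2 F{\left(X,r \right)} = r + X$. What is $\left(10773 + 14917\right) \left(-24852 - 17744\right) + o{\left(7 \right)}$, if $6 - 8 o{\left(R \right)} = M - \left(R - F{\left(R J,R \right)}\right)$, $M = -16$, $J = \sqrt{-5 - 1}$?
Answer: $- \frac{17508659789}{16} - \frac{7 i \sqrt{6}}{16} \approx -1.0943 \cdot 10^{9} - 1.0717 i$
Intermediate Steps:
$J = i \sqrt{6}$ ($J = \sqrt{-6} = i \sqrt{6} \approx 2.4495 i$)
$F{\left(X,r \right)} = \frac{X}{2} + \frac{r}{2}$ ($F{\left(X,r \right)} = \frac{r + X}{2} = \frac{X + r}{2} = \frac{X}{2} + \frac{r}{2}$)
$o{\left(R \right)} = \frac{11}{4} + \frac{R}{16} - \frac{i R \sqrt{6}}{16}$ ($o{\left(R \right)} = \frac{3}{4} - \frac{-16 - \left(\frac{R}{2} - \frac{R i \sqrt{6}}{2}\right)}{8} = \frac{3}{4} - \frac{-16 - \left(\frac{R}{2} - \frac{i R \sqrt{6}}{2}\right)}{8} = \frac{3}{4} - \frac{-16 - \frac{R}{2} + \frac{i R \sqrt{6}}{2}}{8} = \frac{3}{4} + \left(2 + \frac{R}{16} - \frac{i R \sqrt{6}}{16}\right) = \frac{11}{4} + \frac{R}{16} - \frac{i R \sqrt{6}}{16}$)
$\left(10773 + 14917\right) \left(-24852 - 17744\right) + o{\left(7 \right)} = \left(10773 + 14917\right) \left(-24852 - 17744\right) + \left(\frac{11}{4} + \frac{1}{16} \cdot 7 - \frac{1}{16} i 7 \sqrt{6}\right) = 25690 \left(-42596\right) + \left(\frac{11}{4} + \frac{7}{16} - \frac{7 i \sqrt{6}}{16}\right) = -1094291240 + \left(\frac{51}{16} - \frac{7 i \sqrt{6}}{16}\right) = - \frac{17508659789}{16} - \frac{7 i \sqrt{6}}{16}$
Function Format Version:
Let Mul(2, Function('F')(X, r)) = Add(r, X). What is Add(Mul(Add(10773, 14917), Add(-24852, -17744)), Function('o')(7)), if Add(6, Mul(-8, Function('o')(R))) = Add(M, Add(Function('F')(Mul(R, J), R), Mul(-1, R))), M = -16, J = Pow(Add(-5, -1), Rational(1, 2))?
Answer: Add(Rational(-17508659789, 16), Mul(Rational(-7, 16), I, Pow(6, Rational(1, 2)))) ≈ Add(-1.0943e+9, Mul(-1.0717, I))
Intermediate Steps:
J = Mul(I, Pow(6, Rational(1, 2))) (J = Pow(-6, Rational(1, 2)) = Mul(I, Pow(6, Rational(1, 2))) ≈ Mul(2.4495, I))
Function('F')(X, r) = Add(Mul(Rational(1, 2), X), Mul(Rational(1, 2), r)) (Function('F')(X, r) = Mul(Rational(1, 2), Add(r, X)) = Mul(Rational(1, 2), Add(X, r)) = Add(Mul(Rational(1, 2), X), Mul(Rational(1, 2), r)))
Function('o')(R) = Add(Rational(11, 4), Mul(Rational(1, 16), R), Mul(Rational(-1, 16), I, R, Pow(6, Rational(1, 2)))) (Function('o')(R) = Add(Rational(3, 4), Mul(Rational(-1, 8), Add(-16, Add(Add(Mul(Rational(1, 2), Mul(R, Mul(I, Pow(6, Rational(1, 2))))), Mul(Rational(1, 2), R)), Mul(-1, R))))) = Add(Rational(3, 4), Mul(Rational(-1, 8), Add(-16, Add(Add(Mul(Rational(1, 2), Mul(I, R, Pow(6, Rational(1, 2)))), Mul(Rational(1, 2), R)), Mul(-1, R))))) = Add(Rational(3, 4), Mul(Rational(-1, 8), Add(-16, Add(Add(Mul(Rational(1, 2), I, R, Pow(6, Rational(1, 2))), Mul(Rational(1, 2), R)), Mul(-1, R))))) = Add(Rational(3, 4), Mul(Rational(-1, 8), Add(-16, Add(Add(Mul(Rational(1, 2), R), Mul(Rational(1, 2), I, R, Pow(6, Rational(1, 2)))), Mul(-1, R))))) = Add(Rational(3, 4), Mul(Rational(-1, 8), Add(-16, Add(Mul(Rational(-1, 2), R), Mul(Rational(1, 2), I, R, Pow(6, Rational(1, 2))))))) = Add(Rational(3, 4), Mul(Rational(-1, 8), Add(-16, Mul(Rational(-1, 2), R), Mul(Rational(1, 2), I, R, Pow(6, Rational(1, 2)))))) = Add(Rational(3, 4), Add(2, Mul(Rational(1, 16), R), Mul(Rational(-1, 16), I, R, Pow(6, Rational(1, 2))))) = Add(Rational(11, 4), Mul(Rational(1, 16), R), Mul(Rational(-1, 16), I, R, Pow(6, Rational(1, 2)))))
Add(Mul(Add(10773, 14917), Add(-24852, -17744)), Function('o')(7)) = Add(Mul(Add(10773, 14917), Add(-24852, -17744)), Add(Rational(11, 4), Mul(Rational(1, 16), 7), Mul(Rational(-1, 16), I, 7, Pow(6, Rational(1, 2))))) = Add(Mul(25690, -42596), Add(Rational(11, 4), Rational(7, 16), Mul(Rational(-7, 16), I, Pow(6, Rational(1, 2))))) = Add(-1094291240, Add(Rational(51, 16), Mul(Rational(-7, 16), I, Pow(6, Rational(1, 2))))) = Add(Rational(-17508659789, 16), Mul(Rational(-7, 16), I, Pow(6, Rational(1, 2))))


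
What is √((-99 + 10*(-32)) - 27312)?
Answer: I*√27731 ≈ 166.53*I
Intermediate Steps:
√((-99 + 10*(-32)) - 27312) = √((-99 - 320) - 27312) = √(-419 - 27312) = √(-27731) = I*√27731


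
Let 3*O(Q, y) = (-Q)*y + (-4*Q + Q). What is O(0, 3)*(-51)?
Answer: 0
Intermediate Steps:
O(Q, y) = -Q - Q*y/3 (O(Q, y) = ((-Q)*y + (-4*Q + Q))/3 = (-Q*y - 3*Q)/3 = (-3*Q - Q*y)/3 = -Q - Q*y/3)
O(0, 3)*(-51) = -⅓*0*(3 + 3)*(-51) = -⅓*0*6*(-51) = 0*(-51) = 0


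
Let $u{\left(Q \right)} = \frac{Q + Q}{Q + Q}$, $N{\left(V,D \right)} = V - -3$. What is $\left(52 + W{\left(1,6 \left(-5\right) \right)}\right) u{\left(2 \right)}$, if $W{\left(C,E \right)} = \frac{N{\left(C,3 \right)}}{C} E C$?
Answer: $-68$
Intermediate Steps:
$N{\left(V,D \right)} = 3 + V$ ($N{\left(V,D \right)} = V + 3 = 3 + V$)
$W{\left(C,E \right)} = E \left(3 + C\right)$ ($W{\left(C,E \right)} = \frac{3 + C}{C} E C = \frac{E \left(3 + C\right)}{C} C = E \left(3 + C\right)$)
$u{\left(Q \right)} = 1$ ($u{\left(Q \right)} = \frac{2 Q}{2 Q} = 2 Q \frac{1}{2 Q} = 1$)
$\left(52 + W{\left(1,6 \left(-5\right) \right)}\right) u{\left(2 \right)} = \left(52 + 6 \left(-5\right) \left(3 + 1\right)\right) 1 = \left(52 - 120\right) 1 = \left(-68\right) 1 = -68$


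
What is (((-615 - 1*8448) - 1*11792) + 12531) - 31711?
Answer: -40035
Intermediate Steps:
(((-615 - 1*8448) - 1*11792) + 12531) - 31711 = (((-615 - 8448) - 11792) + 12531) - 31711 = ((-9063 - 11792) + 12531) - 31711 = (-20855 + 12531) - 31711 = -8324 - 31711 = -40035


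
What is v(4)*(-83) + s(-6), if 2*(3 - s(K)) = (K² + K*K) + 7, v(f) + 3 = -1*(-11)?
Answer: -1401/2 ≈ -700.50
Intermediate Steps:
v(f) = 8 (v(f) = -3 - 1*(-11) = -3 + 11 = 8)
s(K) = -½ - K² (s(K) = 3 - ((K² + K*K) + 7)/2 = 3 - ((K² + K²) + 7)/2 = 3 - (2*K² + 7)/2 = 3 - (7 + 2*K²)/2 = 3 + (-7/2 - K²) = -½ - K²)
v(4)*(-83) + s(-6) = 8*(-83) + (-½ - 1*(-6)²) = -664 + (-½ - 1*36) = -664 + (-½ - 36) = -664 - 73/2 = -1401/2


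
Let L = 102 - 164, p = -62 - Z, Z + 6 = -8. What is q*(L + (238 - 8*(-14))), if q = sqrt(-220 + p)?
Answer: 576*I*sqrt(67) ≈ 4714.8*I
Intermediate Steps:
Z = -14 (Z = -6 - 8 = -14)
p = -48 (p = -62 - 1*(-14) = -62 + 14 = -48)
L = -62
q = 2*I*sqrt(67) (q = sqrt(-220 - 48) = sqrt(-268) = 2*I*sqrt(67) ≈ 16.371*I)
q*(L + (238 - 8*(-14))) = (2*I*sqrt(67))*(-62 + (238 - 8*(-14))) = (2*I*sqrt(67))*(-62 + (238 + 112)) = (2*I*sqrt(67))*(-62 + 350) = (2*I*sqrt(67))*288 = 576*I*sqrt(67)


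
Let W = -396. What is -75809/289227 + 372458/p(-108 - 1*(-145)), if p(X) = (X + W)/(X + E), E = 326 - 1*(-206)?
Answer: -61295500986085/103832493 ≈ -5.9033e+5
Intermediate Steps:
E = 532 (E = 326 + 206 = 532)
p(X) = (-396 + X)/(532 + X) (p(X) = (X - 396)/(X + 532) = (-396 + X)/(532 + X))
-75809/289227 + 372458/p(-108 - 1*(-145)) = -75809/289227 + 372458/(((-396 + (-108 - 1*(-145)))/(532 + (-108 - 1*(-145))))) = -75809*1/289227 + 372458/(((-396 + (-108 + 145))/(532 + (-108 + 145)))) = -75809/289227 + 372458/(((-396 + 37)/(532 + 37))) = -75809/289227 + 372458/((-359/569)) = -75809/289227 + 372458/(((1/569)*(-359))) = -75809/289227 + 372458/(-359/569) = -75809/289227 + 372458*(-569/359) = -75809/289227 - 211928602/359 = -61295500986085/103832493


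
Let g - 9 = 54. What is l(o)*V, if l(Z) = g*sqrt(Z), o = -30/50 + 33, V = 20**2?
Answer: 45360*sqrt(10) ≈ 1.4344e+5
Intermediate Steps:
g = 63 (g = 9 + 54 = 63)
V = 400
o = 162/5 (o = -30*1/50 + 33 = -3/5 + 33 = 162/5 ≈ 32.400)
l(Z) = 63*sqrt(Z)
l(o)*V = (63*sqrt(162/5))*400 = (63*(9*sqrt(10)/5))*400 = (567*sqrt(10)/5)*400 = 45360*sqrt(10)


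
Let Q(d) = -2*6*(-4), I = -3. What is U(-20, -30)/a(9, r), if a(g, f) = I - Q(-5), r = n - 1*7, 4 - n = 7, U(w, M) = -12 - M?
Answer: -6/17 ≈ -0.35294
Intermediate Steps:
n = -3 (n = 4 - 1*7 = 4 - 7 = -3)
Q(d) = 48 (Q(d) = -12*(-4) = 48)
r = -10 (r = -3 - 1*7 = -3 - 7 = -10)
a(g, f) = -51 (a(g, f) = -3 - 1*48 = -3 - 48 = -51)
U(-20, -30)/a(9, r) = (-12 - 1*(-30))/(-51) = (-12 + 30)*(-1/51) = 18*(-1/51) = -6/17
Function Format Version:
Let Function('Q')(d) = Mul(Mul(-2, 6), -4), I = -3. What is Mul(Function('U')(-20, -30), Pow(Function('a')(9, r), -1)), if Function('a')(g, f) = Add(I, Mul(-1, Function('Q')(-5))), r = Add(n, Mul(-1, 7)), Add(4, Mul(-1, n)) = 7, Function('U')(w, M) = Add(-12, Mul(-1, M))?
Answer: Rational(-6, 17) ≈ -0.35294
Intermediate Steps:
n = -3 (n = Add(4, Mul(-1, 7)) = Add(4, -7) = -3)
Function('Q')(d) = 48 (Function('Q')(d) = Mul(-12, -4) = 48)
r = -10 (r = Add(-3, Mul(-1, 7)) = Add(-3, -7) = -10)
Function('a')(g, f) = -51 (Function('a')(g, f) = Add(-3, Mul(-1, 48)) = Add(-3, -48) = -51)
Mul(Function('U')(-20, -30), Pow(Function('a')(9, r), -1)) = Mul(Add(-12, Mul(-1, -30)), Pow(-51, -1)) = Mul(Add(-12, 30), Rational(-1, 51)) = Mul(18, Rational(-1, 51)) = Rational(-6, 17)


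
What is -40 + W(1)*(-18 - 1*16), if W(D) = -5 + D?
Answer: 96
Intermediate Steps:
-40 + W(1)*(-18 - 1*16) = -40 + (-5 + 1)*(-18 - 1*16) = -40 - 4*(-18 - 16) = -40 - 4*(-34) = -40 + 136 = 96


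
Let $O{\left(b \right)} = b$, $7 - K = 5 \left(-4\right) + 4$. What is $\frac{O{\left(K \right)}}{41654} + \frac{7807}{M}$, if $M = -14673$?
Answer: $- \frac{324855299}{611189142} \approx -0.53151$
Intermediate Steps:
$K = 23$ ($K = 7 - \left(5 \left(-4\right) + 4\right) = 7 - \left(-20 + 4\right) = 7 - -16 = 7 + 16 = 23$)
$\frac{O{\left(K \right)}}{41654} + \frac{7807}{M} = \frac{23}{41654} + \frac{7807}{-14673} = 23 \cdot \frac{1}{41654} + 7807 \left(- \frac{1}{14673}\right) = \frac{23}{41654} - \frac{7807}{14673} = - \frac{324855299}{611189142}$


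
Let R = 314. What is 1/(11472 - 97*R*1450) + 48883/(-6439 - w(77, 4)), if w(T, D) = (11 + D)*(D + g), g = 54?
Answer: -1345734332409/201214577300 ≈ -6.6881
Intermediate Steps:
w(T, D) = (11 + D)*(54 + D) (w(T, D) = (11 + D)*(D + 54) = (11 + D)*(54 + D))
1/(11472 - 97*R*1450) + 48883/(-6439 - w(77, 4)) = 1/((11472 - 97*314)*1450) + 48883/(-6439 - (594 + 4² + 65*4)) = (1/1450)/(11472 - 30458) + 48883/(-6439 - (594 + 16 + 260)) = (1/1450)/(-18986) + 48883/(-6439 - 1*870) = -1/18986*1/1450 + 48883/(-6439 - 870) = -1/27529700 + 48883/(-7309) = -1/27529700 + 48883*(-1/7309) = -1/27529700 - 48883/7309 = -1345734332409/201214577300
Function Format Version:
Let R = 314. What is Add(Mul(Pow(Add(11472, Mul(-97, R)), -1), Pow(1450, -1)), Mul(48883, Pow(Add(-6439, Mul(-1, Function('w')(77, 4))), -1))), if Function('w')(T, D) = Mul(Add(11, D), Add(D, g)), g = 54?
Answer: Rational(-1345734332409, 201214577300) ≈ -6.6881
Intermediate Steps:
Function('w')(T, D) = Mul(Add(11, D), Add(54, D)) (Function('w')(T, D) = Mul(Add(11, D), Add(D, 54)) = Mul(Add(11, D), Add(54, D)))
Add(Mul(Pow(Add(11472, Mul(-97, R)), -1), Pow(1450, -1)), Mul(48883, Pow(Add(-6439, Mul(-1, Function('w')(77, 4))), -1))) = Add(Mul(Pow(Add(11472, Mul(-97, 314)), -1), Pow(1450, -1)), Mul(48883, Pow(Add(-6439, Mul(-1, Add(594, Pow(4, 2), Mul(65, 4)))), -1))) = Add(Mul(Pow(Add(11472, -30458), -1), Rational(1, 1450)), Mul(48883, Pow(Add(-6439, Mul(-1, Add(594, 16, 260))), -1))) = Add(Mul(Pow(-18986, -1), Rational(1, 1450)), Mul(48883, Pow(Add(-6439, Mul(-1, 870)), -1))) = Add(Mul(Rational(-1, 18986), Rational(1, 1450)), Mul(48883, Pow(Add(-6439, -870), -1))) = Add(Rational(-1, 27529700), Mul(48883, Pow(-7309, -1))) = Add(Rational(-1, 27529700), Mul(48883, Rational(-1, 7309))) = Add(Rational(-1, 27529700), Rational(-48883, 7309)) = Rational(-1345734332409, 201214577300)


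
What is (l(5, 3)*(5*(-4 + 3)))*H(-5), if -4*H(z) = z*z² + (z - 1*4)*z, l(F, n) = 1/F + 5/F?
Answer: -120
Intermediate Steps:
l(F, n) = 6/F (l(F, n) = 1/F + 5/F = 6/F)
H(z) = -z³/4 - z*(-4 + z)/4 (H(z) = -(z*z² + (z - 1*4)*z)/4 = -(z³ + (z - 4)*z)/4 = -(z³ + (-4 + z)*z)/4 = -(z³ + z*(-4 + z))/4 = -z³/4 - z*(-4 + z)/4)
(l(5, 3)*(5*(-4 + 3)))*H(-5) = ((6/5)*(5*(-4 + 3)))*((¼)*(-5)*(4 - 1*(-5) - 1*(-5)²)) = ((6*(⅕))*(5*(-1)))*((¼)*(-5)*(4 + 5 - 1*25)) = ((6/5)*(-5))*((¼)*(-5)*(4 + 5 - 25)) = -3*(-5)*(-16)/2 = -6*20 = -120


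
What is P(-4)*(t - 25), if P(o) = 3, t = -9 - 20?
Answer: -162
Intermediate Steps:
t = -29
P(-4)*(t - 25) = 3*(-29 - 25) = 3*(-54) = -162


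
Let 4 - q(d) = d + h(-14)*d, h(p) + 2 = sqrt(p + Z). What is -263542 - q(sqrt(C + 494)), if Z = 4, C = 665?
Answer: -263546 - sqrt(1159) + I*sqrt(11590) ≈ -2.6358e+5 + 107.66*I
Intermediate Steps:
h(p) = -2 + sqrt(4 + p) (h(p) = -2 + sqrt(p + 4) = -2 + sqrt(4 + p))
q(d) = 4 - d - d*(-2 + I*sqrt(10)) (q(d) = 4 - (d + (-2 + sqrt(4 - 14))*d) = 4 - (d + (-2 + sqrt(-10))*d) = 4 - (d + (-2 + I*sqrt(10))*d) = 4 - (d + d*(-2 + I*sqrt(10))) = 4 + (-d - d*(-2 + I*sqrt(10))) = 4 - d - d*(-2 + I*sqrt(10)))
-263542 - q(sqrt(C + 494)) = -263542 - (4 + sqrt(665 + 494) - I*sqrt(665 + 494)*sqrt(10)) = -263542 - (4 + sqrt(1159) - I*sqrt(1159)*sqrt(10)) = -263542 - (4 + sqrt(1159) - I*sqrt(11590)) = -263542 + (-4 - sqrt(1159) + I*sqrt(11590)) = -263546 - sqrt(1159) + I*sqrt(11590)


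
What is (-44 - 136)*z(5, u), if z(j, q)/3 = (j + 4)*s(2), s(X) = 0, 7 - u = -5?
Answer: 0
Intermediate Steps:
u = 12 (u = 7 - 1*(-5) = 7 + 5 = 12)
z(j, q) = 0 (z(j, q) = 3*((j + 4)*0) = 3*((4 + j)*0) = 3*0 = 0)
(-44 - 136)*z(5, u) = (-44 - 136)*0 = -180*0 = 0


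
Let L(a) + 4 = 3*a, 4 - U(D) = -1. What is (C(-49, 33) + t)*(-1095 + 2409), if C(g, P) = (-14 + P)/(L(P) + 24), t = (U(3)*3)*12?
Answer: 28170846/119 ≈ 2.3673e+5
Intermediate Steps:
U(D) = 5 (U(D) = 4 - 1*(-1) = 4 + 1 = 5)
L(a) = -4 + 3*a
t = 180 (t = (5*3)*12 = 15*12 = 180)
C(g, P) = (-14 + P)/(20 + 3*P) (C(g, P) = (-14 + P)/((-4 + 3*P) + 24) = (-14 + P)/(20 + 3*P))
(C(-49, 33) + t)*(-1095 + 2409) = ((-14 + 33)/(20 + 3*33) + 180)*(-1095 + 2409) = (19/(20 + 99) + 180)*1314 = (19/119 + 180)*1314 = (21439/119)*1314 = 28170846/119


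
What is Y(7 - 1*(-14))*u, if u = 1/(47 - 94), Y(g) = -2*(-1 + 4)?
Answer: 6/47 ≈ 0.12766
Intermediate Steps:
Y(g) = -6 (Y(g) = -2*3 = -6)
u = -1/47 (u = 1/(-47) = -1/47 ≈ -0.021277)
Y(7 - 1*(-14))*u = -6*(-1/47) = 6/47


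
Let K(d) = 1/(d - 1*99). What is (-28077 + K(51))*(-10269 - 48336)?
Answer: 26327260895/16 ≈ 1.6455e+9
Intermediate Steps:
K(d) = 1/(-99 + d) (K(d) = 1/(d - 99) = 1/(-99 + d))
(-28077 + K(51))*(-10269 - 48336) = (-28077 + 1/(-99 + 51))*(-10269 - 48336) = (-28077 + 1/(-48))*(-58605) = (-28077 - 1/48)*(-58605) = -1347697/48*(-58605) = 26327260895/16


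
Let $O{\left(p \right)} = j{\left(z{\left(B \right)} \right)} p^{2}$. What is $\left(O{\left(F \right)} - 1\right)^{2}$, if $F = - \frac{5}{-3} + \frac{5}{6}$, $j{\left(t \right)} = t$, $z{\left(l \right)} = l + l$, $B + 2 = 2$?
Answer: $1$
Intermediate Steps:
$B = 0$ ($B = -2 + 2 = 0$)
$z{\left(l \right)} = 2 l$
$F = \frac{5}{2}$ ($F = \left(-5\right) \left(- \frac{1}{3}\right) + 5 \cdot \frac{1}{6} = \frac{5}{3} + \frac{5}{6} = \frac{5}{2} \approx 2.5$)
$O{\left(p \right)} = 0$ ($O{\left(p \right)} = 2 \cdot 0 p^{2} = 0 p^{2} = 0$)
$\left(O{\left(F \right)} - 1\right)^{2} = \left(0 - 1\right)^{2} = \left(-1\right)^{2} = 1$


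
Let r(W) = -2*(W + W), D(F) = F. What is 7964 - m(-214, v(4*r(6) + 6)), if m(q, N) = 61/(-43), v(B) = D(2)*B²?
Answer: 342513/43 ≈ 7965.4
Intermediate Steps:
r(W) = -4*W
v(B) = 2*B²
m(q, N) = -61/43 (m(q, N) = 61*(-1/43) = -61/43)
7964 - m(-214, v(4*r(6) + 6)) = 7964 - 1*(-61/43) = 7964 + 61/43 = 342513/43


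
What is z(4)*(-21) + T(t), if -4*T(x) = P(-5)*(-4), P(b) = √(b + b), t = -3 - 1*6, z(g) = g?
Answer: -84 + I*√10 ≈ -84.0 + 3.1623*I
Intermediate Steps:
t = -9 (t = -3 - 6 = -9)
P(b) = √2*√b (P(b) = √(2*b) = √2*√b)
T(x) = I*√10 (T(x) = -√2*√(-5)*(-4)/4 = -√2*(I*√5)*(-4)/4 = -I*√10*(-4)/4 = -(-1)*I*√10 = I*√10)
z(4)*(-21) + T(t) = 4*(-21) + I*√10 = -84 + I*√10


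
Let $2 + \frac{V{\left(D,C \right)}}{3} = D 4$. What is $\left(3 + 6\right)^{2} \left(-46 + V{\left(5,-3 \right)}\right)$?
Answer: $648$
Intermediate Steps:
$V{\left(D,C \right)} = -6 + 12 D$ ($V{\left(D,C \right)} = -6 + 3 D 4 = -6 + 3 \cdot 4 D = -6 + 12 D$)
$\left(3 + 6\right)^{2} \left(-46 + V{\left(5,-3 \right)}\right) = \left(3 + 6\right)^{2} \left(-46 + \left(-6 + 12 \cdot 5\right)\right) = 9^{2} \left(-46 + \left(-6 + 60\right)\right) = 81 \left(-46 + 54\right) = 81 \cdot 8 = 648$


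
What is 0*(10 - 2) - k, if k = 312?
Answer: -312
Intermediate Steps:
0*(10 - 2) - k = 0*(10 - 2) - 1*312 = 0*8 - 312 = 0 - 312 = -312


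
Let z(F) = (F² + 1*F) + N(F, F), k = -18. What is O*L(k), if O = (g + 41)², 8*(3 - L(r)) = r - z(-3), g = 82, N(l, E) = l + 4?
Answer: 741321/8 ≈ 92665.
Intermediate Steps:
N(l, E) = 4 + l
z(F) = 4 + F² + 2*F (z(F) = (F² + 1*F) + (4 + F) = (F² + F) + (4 + F) = (F + F²) + (4 + F) = 4 + F² + 2*F)
L(r) = 31/8 - r/8 (L(r) = 3 - (r - (4 + (-3)² + 2*(-3)))/8 = 3 - (r - (4 + 9 - 6))/8 = 3 - (r - 1*7)/8 = 3 - (r - 7)/8 = 3 - (-7 + r)/8 = 3 + (7/8 - r/8) = 31/8 - r/8)
O = 15129 (O = (82 + 41)² = 123² = 15129)
O*L(k) = 15129*(31/8 - ⅛*(-18)) = 15129*(31/8 + 9/4) = 15129*(49/8) = 741321/8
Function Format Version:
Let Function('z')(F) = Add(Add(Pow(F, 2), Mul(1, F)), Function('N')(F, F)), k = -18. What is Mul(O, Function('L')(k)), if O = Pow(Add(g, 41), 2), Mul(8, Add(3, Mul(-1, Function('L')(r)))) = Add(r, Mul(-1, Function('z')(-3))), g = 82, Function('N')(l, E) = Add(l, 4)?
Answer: Rational(741321, 8) ≈ 92665.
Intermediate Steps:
Function('N')(l, E) = Add(4, l)
Function('z')(F) = Add(4, Pow(F, 2), Mul(2, F)) (Function('z')(F) = Add(Add(Pow(F, 2), Mul(1, F)), Add(4, F)) = Add(Add(Pow(F, 2), F), Add(4, F)) = Add(Add(F, Pow(F, 2)), Add(4, F)) = Add(4, Pow(F, 2), Mul(2, F)))
Function('L')(r) = Add(Rational(31, 8), Mul(Rational(-1, 8), r)) (Function('L')(r) = Add(3, Mul(Rational(-1, 8), Add(r, Mul(-1, Add(4, Pow(-3, 2), Mul(2, -3)))))) = Add(3, Mul(Rational(-1, 8), Add(r, Mul(-1, Add(4, 9, -6))))) = Add(3, Mul(Rational(-1, 8), Add(r, Mul(-1, 7)))) = Add(3, Mul(Rational(-1, 8), Add(r, -7))) = Add(3, Mul(Rational(-1, 8), Add(-7, r))) = Add(3, Add(Rational(7, 8), Mul(Rational(-1, 8), r))) = Add(Rational(31, 8), Mul(Rational(-1, 8), r)))
O = 15129 (O = Pow(Add(82, 41), 2) = Pow(123, 2) = 15129)
Mul(O, Function('L')(k)) = Mul(15129, Add(Rational(31, 8), Mul(Rational(-1, 8), -18))) = Mul(15129, Add(Rational(31, 8), Rational(9, 4))) = Mul(15129, Rational(49, 8)) = Rational(741321, 8)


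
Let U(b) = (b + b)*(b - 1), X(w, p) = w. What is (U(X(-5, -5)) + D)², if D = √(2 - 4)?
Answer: 3598 + 120*I*√2 ≈ 3598.0 + 169.71*I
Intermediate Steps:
U(b) = 2*b*(-1 + b) (U(b) = (2*b)*(-1 + b) = 2*b*(-1 + b))
D = I*√2 (D = √(-2) = I*√2 ≈ 1.4142*I)
(U(X(-5, -5)) + D)² = (2*(-5)*(-1 - 5) + I*√2)² = (2*(-5)*(-6) + I*√2)² = (60 + I*√2)²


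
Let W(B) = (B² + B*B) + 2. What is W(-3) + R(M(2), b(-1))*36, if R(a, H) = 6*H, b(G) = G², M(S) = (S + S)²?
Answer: 236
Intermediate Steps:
W(B) = 2 + 2*B² (W(B) = (B² + B²) + 2 = 2*B² + 2 = 2 + 2*B²)
M(S) = 4*S² (M(S) = (2*S)² = 4*S²)
W(-3) + R(M(2), b(-1))*36 = (2 + 2*(-3)²) + (6*(-1)²)*36 = (2 + 2*9) + (6*1)*36 = (2 + 18) + 6*36 = 20 + 216 = 236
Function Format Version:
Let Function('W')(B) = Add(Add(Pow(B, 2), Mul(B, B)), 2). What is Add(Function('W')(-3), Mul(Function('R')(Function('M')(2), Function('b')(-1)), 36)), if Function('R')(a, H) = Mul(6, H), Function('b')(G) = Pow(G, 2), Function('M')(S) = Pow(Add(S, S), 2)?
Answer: 236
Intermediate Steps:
Function('W')(B) = Add(2, Mul(2, Pow(B, 2))) (Function('W')(B) = Add(Add(Pow(B, 2), Pow(B, 2)), 2) = Add(Mul(2, Pow(B, 2)), 2) = Add(2, Mul(2, Pow(B, 2))))
Function('M')(S) = Mul(4, Pow(S, 2)) (Function('M')(S) = Pow(Mul(2, S), 2) = Mul(4, Pow(S, 2)))
Add(Function('W')(-3), Mul(Function('R')(Function('M')(2), Function('b')(-1)), 36)) = Add(Add(2, Mul(2, Pow(-3, 2))), Mul(Mul(6, Pow(-1, 2)), 36)) = Add(Add(2, Mul(2, 9)), Mul(Mul(6, 1), 36)) = Add(Add(2, 18), Mul(6, 36)) = Add(20, 216) = 236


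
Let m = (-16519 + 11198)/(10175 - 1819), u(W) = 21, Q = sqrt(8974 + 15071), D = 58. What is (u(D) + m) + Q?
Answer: 170155/8356 + sqrt(24045) ≈ 175.43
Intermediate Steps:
Q = sqrt(24045) ≈ 155.06
m = -5321/8356 ≈ -0.63679
(u(D) + m) + Q = (21 - 5321/8356) + sqrt(24045) = 170155/8356 + sqrt(24045)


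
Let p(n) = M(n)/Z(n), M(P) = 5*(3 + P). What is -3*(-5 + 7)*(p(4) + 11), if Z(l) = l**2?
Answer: -633/8 ≈ -79.125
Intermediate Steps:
M(P) = 15 + 5*P
p(n) = (15 + 5*n)/n**2 (p(n) = (15 + 5*n)/(n**2) = (15 + 5*n)/n**2)
-3*(-5 + 7)*(p(4) + 11) = -3*(-5 + 7)*(5*(3 + 4)/4**2 + 11) = -6*(5*(1/16)*7 + 11) = -6*(35/16 + 11) = -6*211/16 = -3*211/8 = -633/8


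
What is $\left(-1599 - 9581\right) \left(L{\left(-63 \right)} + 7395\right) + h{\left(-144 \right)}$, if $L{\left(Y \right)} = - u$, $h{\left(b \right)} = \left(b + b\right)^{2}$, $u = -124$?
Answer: $-83979476$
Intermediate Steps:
$h{\left(b \right)} = 4 b^{2}$ ($h{\left(b \right)} = \left(2 b\right)^{2} = 4 b^{2}$)
$L{\left(Y \right)} = 124$ ($L{\left(Y \right)} = \left(-1\right) \left(-124\right) = 124$)
$\left(-1599 - 9581\right) \left(L{\left(-63 \right)} + 7395\right) + h{\left(-144 \right)} = \left(-1599 - 9581\right) \left(124 + 7395\right) + 4 \left(-144\right)^{2} = \left(-11180\right) 7519 + 4 \cdot 20736 = -84062420 + 82944 = -83979476$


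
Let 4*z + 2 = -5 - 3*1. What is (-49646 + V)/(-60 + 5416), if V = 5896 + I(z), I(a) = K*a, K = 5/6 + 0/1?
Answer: -525025/64272 ≈ -8.1688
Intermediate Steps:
K = 5/6 (K = 5*(1/6) + 0*1 = 5/6 + 0 = 5/6 ≈ 0.83333)
z = -5/2 (z = -1/2 + (-5 - 3*1)/4 = -1/2 + (-5 - 3)/4 = -1/2 + (1/4)*(-8) = -1/2 - 2 = -5/2 ≈ -2.5000)
I(a) = 5*a/6
V = 70727/12 (V = 5896 + (5/6)*(-5/2) = 5896 - 25/12 = 70727/12 ≈ 5893.9)
(-49646 + V)/(-60 + 5416) = (-49646 + 70727/12)/(-60 + 5416) = -525025/12/5356 = -525025/12*1/5356 = -525025/64272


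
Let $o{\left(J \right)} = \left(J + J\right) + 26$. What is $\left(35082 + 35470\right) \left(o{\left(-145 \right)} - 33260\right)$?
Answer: $-2365185248$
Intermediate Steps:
$o{\left(J \right)} = 26 + 2 J$ ($o{\left(J \right)} = 2 J + 26 = 26 + 2 J$)
$\left(35082 + 35470\right) \left(o{\left(-145 \right)} - 33260\right) = \left(35082 + 35470\right) \left(\left(26 + 2 \left(-145\right)\right) - 33260\right) = 70552 \left(\left(26 - 290\right) - 33260\right) = 70552 \left(-264 - 33260\right) = 70552 \left(-33524\right) = -2365185248$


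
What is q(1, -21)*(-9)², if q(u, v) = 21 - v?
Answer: 3402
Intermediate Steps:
q(1, -21)*(-9)² = (21 - 1*(-21))*(-9)² = (21 + 21)*81 = 42*81 = 3402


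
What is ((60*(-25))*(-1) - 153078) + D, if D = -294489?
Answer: -446067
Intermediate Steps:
((60*(-25))*(-1) - 153078) + D = ((60*(-25))*(-1) - 153078) - 294489 = (-1500*(-1) - 153078) - 294489 = (1500 - 153078) - 294489 = -151578 - 294489 = -446067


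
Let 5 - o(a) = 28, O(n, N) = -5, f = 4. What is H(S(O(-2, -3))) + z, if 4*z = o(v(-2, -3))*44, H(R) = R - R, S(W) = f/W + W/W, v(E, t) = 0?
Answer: -253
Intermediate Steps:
o(a) = -23 (o(a) = 5 - 1*28 = 5 - 28 = -23)
S(W) = 1 + 4/W (S(W) = 4/W + W/W = 4/W + 1 = 1 + 4/W)
H(R) = 0
z = -253 (z = (-23*44)/4 = (1/4)*(-1012) = -253)
H(S(O(-2, -3))) + z = 0 - 253 = -253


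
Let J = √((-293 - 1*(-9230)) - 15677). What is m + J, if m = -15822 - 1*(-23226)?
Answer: 7404 + 2*I*√1685 ≈ 7404.0 + 82.098*I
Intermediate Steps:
J = 2*I*√1685 (J = √((-293 + 9230) - 15677) = √(8937 - 15677) = √(-6740) = 2*I*√1685 ≈ 82.098*I)
m = 7404 (m = -15822 + 23226 = 7404)
m + J = 7404 + 2*I*√1685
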